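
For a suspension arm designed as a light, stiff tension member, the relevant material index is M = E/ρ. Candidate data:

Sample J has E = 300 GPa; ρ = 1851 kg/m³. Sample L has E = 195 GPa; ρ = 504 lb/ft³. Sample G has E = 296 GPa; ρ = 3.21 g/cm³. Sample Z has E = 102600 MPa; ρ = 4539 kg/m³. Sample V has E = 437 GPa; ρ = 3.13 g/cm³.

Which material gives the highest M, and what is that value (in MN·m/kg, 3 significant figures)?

After converting to SI:
  sample J: E = 300.0 GPa, ρ = 1851 kg/m³
  sample L: E = 195.0 GPa, ρ = 8073 kg/m³
  sample G: E = 296.0 GPa, ρ = 3210 kg/m³
  sample Z: E = 102.6 GPa, ρ = 4539 kg/m³
  sample V: E = 437.0 GPa, ρ = 3130 kg/m³
  sample J: M = 162 MN·m/kg
  sample V: M = 140 MN·m/kg
  sample G: M = 92.2 MN·m/kg
  sample L: M = 24.2 MN·m/kg
  sample Z: M = 22.6 MN·m/kg
Sample J ranks first.

sample J, M = 162 MN·m/kg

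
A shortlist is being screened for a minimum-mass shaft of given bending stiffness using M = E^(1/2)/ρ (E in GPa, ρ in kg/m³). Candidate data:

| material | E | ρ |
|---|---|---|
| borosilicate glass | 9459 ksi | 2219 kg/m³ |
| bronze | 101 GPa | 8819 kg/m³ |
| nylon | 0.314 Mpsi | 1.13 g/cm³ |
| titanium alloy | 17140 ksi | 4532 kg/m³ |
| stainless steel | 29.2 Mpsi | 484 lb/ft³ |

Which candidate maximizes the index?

After converting to SI:
  borosilicate glass: E = 65.22 GPa, ρ = 2219 kg/m³
  bronze: E = 101.0 GPa, ρ = 8819 kg/m³
  nylon: E = 2.165 GPa, ρ = 1130 kg/m³
  titanium alloy: E = 118.2 GPa, ρ = 4532 kg/m³
  stainless steel: E = 201.3 GPa, ρ = 7753 kg/m³
  borosilicate glass: M = 3.64×10⁻³
  titanium alloy: M = 2.40×10⁻³
  stainless steel: M = 1.83×10⁻³
  nylon: M = 1.30×10⁻³
  bronze: M = 1.14×10⁻³
Borosilicate glass ranks first.

borosilicate glass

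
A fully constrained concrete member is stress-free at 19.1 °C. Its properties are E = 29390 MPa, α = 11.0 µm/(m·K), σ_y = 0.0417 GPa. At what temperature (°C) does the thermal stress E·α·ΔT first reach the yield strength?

148 °C

E = 29390 MPa = 29.39 GPa.
σ_y = 0.0417 GPa = 41.70 MPa.
E·α·ΔT = 41.70 MPa ⇒ ΔT = 41.70 / (29.39×10³ × 11.0×10⁻⁶) = 129.0 K.
T = 19.1 + 129.0 = 148.1 °C.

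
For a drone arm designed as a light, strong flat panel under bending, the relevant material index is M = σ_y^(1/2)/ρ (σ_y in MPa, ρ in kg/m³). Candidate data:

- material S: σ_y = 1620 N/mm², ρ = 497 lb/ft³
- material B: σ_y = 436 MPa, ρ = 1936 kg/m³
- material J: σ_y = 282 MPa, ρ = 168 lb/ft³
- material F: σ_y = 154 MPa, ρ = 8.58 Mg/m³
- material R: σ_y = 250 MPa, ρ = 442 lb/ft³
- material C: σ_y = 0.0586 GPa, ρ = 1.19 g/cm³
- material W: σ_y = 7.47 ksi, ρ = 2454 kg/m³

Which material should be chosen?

Normalizing units and computing the index:
  material S: σ_y = 1620 MPa, ρ = 7961 kg/m³
  material B: σ_y = 436.0 MPa, ρ = 1936 kg/m³
  material J: σ_y = 282.0 MPa, ρ = 2691 kg/m³
  material F: σ_y = 154.0 MPa, ρ = 8580 kg/m³
  material R: σ_y = 250.0 MPa, ρ = 7080 kg/m³
  material C: σ_y = 58.60 MPa, ρ = 1190 kg/m³
  material W: σ_y = 51.50 MPa, ρ = 2454 kg/m³
  material B: M = 10.8×10⁻³
  material C: M = 6.43×10⁻³
  material J: M = 6.24×10⁻³
  material S: M = 5.06×10⁻³
  material W: M = 2.92×10⁻³
  material R: M = 2.23×10⁻³
  material F: M = 1.45×10⁻³
The maximum is for material B.

material B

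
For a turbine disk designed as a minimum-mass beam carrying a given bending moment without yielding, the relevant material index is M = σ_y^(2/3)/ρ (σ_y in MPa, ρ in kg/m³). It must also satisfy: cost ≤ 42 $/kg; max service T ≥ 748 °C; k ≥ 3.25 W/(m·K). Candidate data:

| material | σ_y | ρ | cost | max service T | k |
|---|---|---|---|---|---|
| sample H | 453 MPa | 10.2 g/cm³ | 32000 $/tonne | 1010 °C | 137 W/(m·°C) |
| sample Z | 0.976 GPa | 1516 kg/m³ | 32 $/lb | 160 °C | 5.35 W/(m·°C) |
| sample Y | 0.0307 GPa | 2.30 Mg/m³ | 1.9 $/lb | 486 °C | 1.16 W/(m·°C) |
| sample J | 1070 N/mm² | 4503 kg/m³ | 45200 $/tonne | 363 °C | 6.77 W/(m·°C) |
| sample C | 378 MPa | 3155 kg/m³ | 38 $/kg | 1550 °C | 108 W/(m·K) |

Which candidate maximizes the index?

sample C

Screen on constraints: cost ≤ 42 $/kg; max service T ≥ 748 °C; k ≥ 3.25 W/(m·K). Survivors: sample H, sample C.
Putting every candidate on a common basis:
  sample H: σ_y = 453.0 MPa, ρ = 10200 kg/m³
  sample C: σ_y = 378.0 MPa, ρ = 3155 kg/m³
  sample C: M = 16.6×10⁻³
  sample H: M = 5.78×10⁻³
Highest index: sample C.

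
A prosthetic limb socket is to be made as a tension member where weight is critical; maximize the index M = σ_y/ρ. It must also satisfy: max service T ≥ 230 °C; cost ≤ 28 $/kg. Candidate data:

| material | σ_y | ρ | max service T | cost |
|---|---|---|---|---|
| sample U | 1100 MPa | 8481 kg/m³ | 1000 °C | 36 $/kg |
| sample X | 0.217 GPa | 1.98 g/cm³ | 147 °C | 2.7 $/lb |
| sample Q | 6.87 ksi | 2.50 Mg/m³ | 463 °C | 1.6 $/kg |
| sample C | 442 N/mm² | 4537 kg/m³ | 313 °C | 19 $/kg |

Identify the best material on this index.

sample C

Screen on constraints: max service T ≥ 230 °C; cost ≤ 28 $/kg. Survivors: sample Q, sample C.
Putting every candidate on a common basis:
  sample Q: σ_y = 47.37 MPa, ρ = 2500 kg/m³
  sample C: σ_y = 442.0 MPa, ρ = 4537 kg/m³
  sample C: M = 97.4 kN·m/kg
  sample Q: M = 18.9 kN·m/kg
Sample C has the largest M.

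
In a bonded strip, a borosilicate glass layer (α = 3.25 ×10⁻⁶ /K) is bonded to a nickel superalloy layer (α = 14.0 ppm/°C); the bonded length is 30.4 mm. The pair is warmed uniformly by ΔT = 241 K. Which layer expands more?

nickel superalloy

α(borosilicate glass) = 3.25×10⁻⁶/K vs α(nickel superalloy) = 14.0×10⁻⁶/K.
Higher α expands more for the same ΔT: nickel superalloy.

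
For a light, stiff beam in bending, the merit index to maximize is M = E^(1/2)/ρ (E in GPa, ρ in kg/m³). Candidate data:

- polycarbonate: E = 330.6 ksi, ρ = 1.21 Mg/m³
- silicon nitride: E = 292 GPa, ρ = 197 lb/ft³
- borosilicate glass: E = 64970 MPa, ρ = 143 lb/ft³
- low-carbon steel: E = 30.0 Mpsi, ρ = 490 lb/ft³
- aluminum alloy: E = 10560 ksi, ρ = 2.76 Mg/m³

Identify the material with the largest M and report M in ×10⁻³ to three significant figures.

Normalizing units and computing the index:
  polycarbonate: E = 2.279 GPa, ρ = 1210 kg/m³
  silicon nitride: E = 292.0 GPa, ρ = 3156 kg/m³
  borosilicate glass: E = 64.97 GPa, ρ = 2291 kg/m³
  low-carbon steel: E = 206.8 GPa, ρ = 7849 kg/m³
  aluminum alloy: E = 72.81 GPa, ρ = 2760 kg/m³
  silicon nitride: M = 5.42×10⁻³
  borosilicate glass: M = 3.52×10⁻³
  aluminum alloy: M = 3.09×10⁻³
  low-carbon steel: M = 1.83×10⁻³
  polycarbonate: M = 1.25×10⁻³
The maximum is for silicon nitride.

silicon nitride, M = 5.42×10⁻³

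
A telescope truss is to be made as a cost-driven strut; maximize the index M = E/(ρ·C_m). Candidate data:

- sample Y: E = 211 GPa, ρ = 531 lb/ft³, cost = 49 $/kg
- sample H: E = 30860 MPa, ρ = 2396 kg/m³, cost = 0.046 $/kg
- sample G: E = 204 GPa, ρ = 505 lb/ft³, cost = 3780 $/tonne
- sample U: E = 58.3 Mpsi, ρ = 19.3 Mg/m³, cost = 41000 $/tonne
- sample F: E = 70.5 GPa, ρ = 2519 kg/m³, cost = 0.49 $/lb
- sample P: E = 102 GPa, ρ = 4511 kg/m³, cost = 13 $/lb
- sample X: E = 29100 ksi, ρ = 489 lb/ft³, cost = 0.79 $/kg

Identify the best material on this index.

Convert each candidate to consistent units, then evaluate M:
  sample Y: E = 211.0 GPa, ρ = 8506 kg/m³, cost = 49.00 $/kg
  sample H: E = 30.86 GPa, ρ = 2396 kg/m³, cost = 0.04600 $/kg
  sample G: E = 204.0 GPa, ρ = 8089 kg/m³, cost = 3.780 $/kg
  sample U: E = 402.0 GPa, ρ = 19300 kg/m³, cost = 41.00 $/kg
  sample F: E = 70.50 GPa, ρ = 2519 kg/m³, cost = 1.080 $/kg
  sample P: E = 102.0 GPa, ρ = 4511 kg/m³, cost = 28.66 $/kg
  sample X: E = 200.6 GPa, ρ = 7833 kg/m³, cost = 0.7900 $/kg
  sample H: M = 280 MN·m per $
  sample X: M = 32.4 MN·m per $
  sample F: M = 25.9 MN·m per $
  sample G: M = 6.67 MN·m per $
  sample P: M = 0.789 MN·m per $
  sample U: M = 0.508 MN·m per $
  sample Y: M = 0.506 MN·m per $
Sample H has the largest M.

sample H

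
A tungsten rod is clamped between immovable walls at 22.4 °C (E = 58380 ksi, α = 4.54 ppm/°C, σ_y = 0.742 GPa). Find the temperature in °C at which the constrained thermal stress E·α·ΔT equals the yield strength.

428 °C

E = 58380 ksi = 402.5 GPa.
σ_y = 0.742 GPa = 742.0 MPa.
E·α·ΔT = 742.0 MPa ⇒ ΔT = 742.0 / (402.5×10³ × 4.54×10⁻⁶) = 406.0 K.
T = 22.4 + 406.0 = 428.4 °C.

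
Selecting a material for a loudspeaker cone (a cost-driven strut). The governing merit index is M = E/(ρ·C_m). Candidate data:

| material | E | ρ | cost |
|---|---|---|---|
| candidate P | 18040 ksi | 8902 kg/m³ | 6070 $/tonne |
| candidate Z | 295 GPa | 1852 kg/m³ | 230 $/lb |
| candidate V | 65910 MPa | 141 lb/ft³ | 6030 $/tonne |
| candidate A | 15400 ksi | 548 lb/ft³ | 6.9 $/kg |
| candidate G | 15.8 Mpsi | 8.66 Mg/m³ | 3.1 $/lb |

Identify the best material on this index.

candidate V

Putting every candidate on a common basis:
  candidate P: E = 124.4 GPa, ρ = 8902 kg/m³, cost = 6.070 $/kg
  candidate Z: E = 295.0 GPa, ρ = 1852 kg/m³, cost = 507.1 $/kg
  candidate V: E = 65.91 GPa, ρ = 2259 kg/m³, cost = 6.030 $/kg
  candidate A: E = 106.2 GPa, ρ = 8778 kg/m³, cost = 6.900 $/kg
  candidate G: E = 108.9 GPa, ρ = 8660 kg/m³, cost = 6.834 $/kg
  candidate V: M = 4.84 MN·m per $
  candidate P: M = 2.30 MN·m per $
  candidate G: M = 1.84 MN·m per $
  candidate A: M = 1.75 MN·m per $
  candidate Z: M = 0.314 MN·m per $
Highest index: candidate V.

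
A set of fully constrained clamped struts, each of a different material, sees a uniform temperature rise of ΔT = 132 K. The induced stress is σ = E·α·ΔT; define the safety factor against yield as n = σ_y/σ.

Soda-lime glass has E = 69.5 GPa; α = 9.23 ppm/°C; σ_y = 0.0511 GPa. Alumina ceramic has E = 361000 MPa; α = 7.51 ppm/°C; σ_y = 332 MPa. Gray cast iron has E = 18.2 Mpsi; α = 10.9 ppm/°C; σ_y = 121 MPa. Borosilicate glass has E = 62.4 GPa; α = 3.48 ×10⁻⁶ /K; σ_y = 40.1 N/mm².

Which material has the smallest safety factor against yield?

With everything in SI (GPa, ×10⁻⁶/K, MPa):
  soda-lime glass: E = 69.50, α = 9.23, σ_y = 51.10 → σ = 84.7 MPa, n = 0.603
  alumina ceramic: E = 361.0, α = 7.51, σ_y = 332.0 → σ = 358 MPa, n = 0.928
  gray cast iron: E = 125.5, α = 10.9, σ_y = 121.0 → σ = 181 MPa, n = 0.670
  borosilicate glass: E = 62.40, α = 3.48, σ_y = 40.10 → σ = 28.7 MPa, n = 1.40
The minimum is soda-lime glass at n = 0.603.

soda-lime glass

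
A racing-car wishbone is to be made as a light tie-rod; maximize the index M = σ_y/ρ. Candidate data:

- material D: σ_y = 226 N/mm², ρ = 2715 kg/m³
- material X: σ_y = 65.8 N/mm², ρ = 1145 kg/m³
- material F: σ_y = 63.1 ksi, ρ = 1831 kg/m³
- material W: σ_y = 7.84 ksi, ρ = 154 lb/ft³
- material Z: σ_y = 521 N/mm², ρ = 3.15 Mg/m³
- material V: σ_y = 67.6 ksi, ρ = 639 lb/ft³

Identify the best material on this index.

Normalizing units and computing the index:
  material D: σ_y = 226.0 MPa, ρ = 2715 kg/m³
  material X: σ_y = 65.80 MPa, ρ = 1145 kg/m³
  material F: σ_y = 435.1 MPa, ρ = 1831 kg/m³
  material W: σ_y = 54.05 MPa, ρ = 2467 kg/m³
  material Z: σ_y = 521.0 MPa, ρ = 3150 kg/m³
  material V: σ_y = 466.1 MPa, ρ = 10240 kg/m³
  material F: M = 238 kN·m/kg
  material Z: M = 165 kN·m/kg
  material D: M = 83.2 kN·m/kg
  material X: M = 57.5 kN·m/kg
  material V: M = 45.5 kN·m/kg
  material W: M = 21.9 kN·m/kg
Highest index: material F.

material F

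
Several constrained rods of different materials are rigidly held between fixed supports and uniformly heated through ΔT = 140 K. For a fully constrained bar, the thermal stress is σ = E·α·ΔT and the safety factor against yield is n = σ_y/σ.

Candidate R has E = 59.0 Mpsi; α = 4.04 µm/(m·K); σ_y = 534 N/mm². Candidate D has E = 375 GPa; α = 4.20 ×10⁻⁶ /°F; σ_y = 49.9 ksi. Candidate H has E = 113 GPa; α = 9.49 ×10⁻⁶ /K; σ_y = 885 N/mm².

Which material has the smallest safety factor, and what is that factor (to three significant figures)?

Converting E to GPa, α to ×10⁻⁶/K, σ_y to MPa, then σ and n for each:
  candidate R: E = 406.8, α = 4.04, σ_y = 534.0 → σ = 230 MPa, n = 2.32
  candidate D: E = 375.0, α = 7.56, σ_y = 344.0 → σ = 397 MPa, n = 0.867
  candidate H: E = 113.0, α = 9.49, σ_y = 885.0 → σ = 150 MPa, n = 5.89
Candidate D has the lowest safety factor, n = 0.867.

candidate D, n = 0.867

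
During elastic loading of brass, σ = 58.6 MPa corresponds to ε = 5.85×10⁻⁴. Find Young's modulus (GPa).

E = σ/ε = 58.6 MPa / 5.85×10⁻⁴ = 100200 MPa = 100 GPa.

100 GPa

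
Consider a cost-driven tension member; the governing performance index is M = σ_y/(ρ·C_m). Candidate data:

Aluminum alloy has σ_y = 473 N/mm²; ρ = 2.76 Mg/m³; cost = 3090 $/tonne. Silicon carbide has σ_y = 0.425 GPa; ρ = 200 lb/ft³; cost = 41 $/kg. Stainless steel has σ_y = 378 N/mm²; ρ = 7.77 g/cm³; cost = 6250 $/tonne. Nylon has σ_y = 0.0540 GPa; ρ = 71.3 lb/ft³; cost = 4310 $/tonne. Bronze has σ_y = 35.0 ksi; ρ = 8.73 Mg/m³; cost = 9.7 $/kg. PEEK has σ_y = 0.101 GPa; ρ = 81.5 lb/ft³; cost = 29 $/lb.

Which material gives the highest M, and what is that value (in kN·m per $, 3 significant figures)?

In SI units:
  aluminum alloy: σ_y = 473.0 MPa, ρ = 2760 kg/m³, cost = 3.090 $/kg
  silicon carbide: σ_y = 425.0 MPa, ρ = 3204 kg/m³, cost = 41.00 $/kg
  stainless steel: σ_y = 378.0 MPa, ρ = 7770 kg/m³, cost = 6.250 $/kg
  nylon: σ_y = 54.00 MPa, ρ = 1142 kg/m³, cost = 4.310 $/kg
  bronze: σ_y = 241.3 MPa, ρ = 8730 kg/m³, cost = 9.700 $/kg
  PEEK: σ_y = 101.0 MPa, ρ = 1306 kg/m³, cost = 63.93 $/kg
  aluminum alloy: M = 55.5 kN·m per $
  nylon: M = 11.0 kN·m per $
  stainless steel: M = 7.78 kN·m per $
  silicon carbide: M = 3.24 kN·m per $
  bronze: M = 2.85 kN·m per $
  PEEK: M = 1.21 kN·m per $
Highest index: aluminum alloy.

aluminum alloy, M = 55.5 kN·m per $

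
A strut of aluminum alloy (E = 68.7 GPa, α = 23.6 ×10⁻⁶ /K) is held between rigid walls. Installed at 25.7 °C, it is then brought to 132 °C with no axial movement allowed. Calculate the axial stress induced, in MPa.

172 MPa

ΔT = 106.3 K. Constrained thermal stress σ = E·α·ΔT = 68.70×10³ MPa × 23.6×10⁻⁶ × 106.3 = 172 MPa (compressive).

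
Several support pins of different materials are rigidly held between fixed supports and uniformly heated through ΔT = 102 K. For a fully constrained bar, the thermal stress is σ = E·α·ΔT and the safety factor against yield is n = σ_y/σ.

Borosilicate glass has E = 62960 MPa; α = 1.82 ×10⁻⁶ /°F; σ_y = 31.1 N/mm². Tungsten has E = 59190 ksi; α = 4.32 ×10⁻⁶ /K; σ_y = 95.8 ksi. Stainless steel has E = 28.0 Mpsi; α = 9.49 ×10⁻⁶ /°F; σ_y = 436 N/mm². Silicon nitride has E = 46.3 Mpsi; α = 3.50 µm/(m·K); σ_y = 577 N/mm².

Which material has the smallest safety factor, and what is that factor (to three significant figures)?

stainless steel, n = 1.30

In consistent units (E in GPa, α in ×10⁻⁶/K, σ_y in MPa):
  borosilicate glass: E = 62.96, α = 3.28, σ_y = 31.10 → σ = 21.0 MPa, n = 1.48
  tungsten: E = 408.1, α = 4.32, σ_y = 660.5 → σ = 180 MPa, n = 3.67
  stainless steel: E = 193.1, α = 17.1, σ_y = 436.0 → σ = 336 MPa, n = 1.30
  silicon nitride: E = 319.2, α = 3.50, σ_y = 577.0 → σ = 114 MPa, n = 5.06
Smallest n: stainless steel with n = 1.30.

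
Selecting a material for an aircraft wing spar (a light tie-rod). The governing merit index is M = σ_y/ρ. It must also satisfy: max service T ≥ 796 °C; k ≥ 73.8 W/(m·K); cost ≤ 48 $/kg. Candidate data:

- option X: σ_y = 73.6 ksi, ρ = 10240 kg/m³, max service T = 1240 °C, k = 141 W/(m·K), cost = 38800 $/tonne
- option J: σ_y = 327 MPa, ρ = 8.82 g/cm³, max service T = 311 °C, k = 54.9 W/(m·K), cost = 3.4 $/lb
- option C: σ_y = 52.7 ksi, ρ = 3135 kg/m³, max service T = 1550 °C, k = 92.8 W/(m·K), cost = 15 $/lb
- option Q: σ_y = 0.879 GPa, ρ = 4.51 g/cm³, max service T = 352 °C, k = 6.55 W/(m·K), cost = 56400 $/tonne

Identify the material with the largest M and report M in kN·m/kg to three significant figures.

option C, M = 116 kN·m/kg

Screen on constraints: max service T ≥ 796 °C; k ≥ 73.8 W/(m·K); cost ≤ 48 $/kg. Survivors: option X, option C.
In SI units:
  option X: σ_y = 507.5 MPa, ρ = 10240 kg/m³
  option C: σ_y = 363.4 MPa, ρ = 3135 kg/m³
  option C: M = 116 kN·m/kg
  option X: M = 49.6 kN·m/kg
Option C has the largest M.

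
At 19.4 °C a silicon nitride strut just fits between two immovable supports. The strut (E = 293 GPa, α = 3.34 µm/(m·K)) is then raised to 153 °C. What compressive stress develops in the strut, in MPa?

ΔT = 133.6 K. Constrained thermal stress σ = E·α·ΔT = 293.0×10³ MPa × 3.34×10⁻⁶ × 133.6 = 131 MPa (compressive).

131 MPa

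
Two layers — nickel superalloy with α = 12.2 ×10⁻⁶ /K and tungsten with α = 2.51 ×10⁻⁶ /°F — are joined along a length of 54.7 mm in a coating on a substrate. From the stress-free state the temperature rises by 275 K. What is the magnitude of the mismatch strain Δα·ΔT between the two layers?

2.11×10⁻³

tungsten: α = 2.51×10⁻⁶/°F × 9/5 = 4.52×10⁻⁶/K.
Δα = |12.2 − 4.52|×10⁻⁶/K = 7.68×10⁻⁶/K.
Mismatch strain = Δα·ΔT = 7.68×10⁻⁶ × 275.0 = 2.11×10⁻³.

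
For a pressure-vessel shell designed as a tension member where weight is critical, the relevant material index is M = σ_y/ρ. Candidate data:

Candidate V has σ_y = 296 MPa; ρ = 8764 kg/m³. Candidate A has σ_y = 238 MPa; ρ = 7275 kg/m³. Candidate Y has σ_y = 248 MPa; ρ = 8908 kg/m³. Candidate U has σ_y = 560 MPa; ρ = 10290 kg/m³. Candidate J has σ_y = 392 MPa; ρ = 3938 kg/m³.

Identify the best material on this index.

Computing M directly (units already consistent):
  candidate J: M = 99.5 kN·m/kg
  candidate U: M = 54.4 kN·m/kg
  candidate V: M = 33.8 kN·m/kg
  candidate A: M = 32.7 kN·m/kg
  candidate Y: M = 27.8 kN·m/kg
Candidate J ranks first.

candidate J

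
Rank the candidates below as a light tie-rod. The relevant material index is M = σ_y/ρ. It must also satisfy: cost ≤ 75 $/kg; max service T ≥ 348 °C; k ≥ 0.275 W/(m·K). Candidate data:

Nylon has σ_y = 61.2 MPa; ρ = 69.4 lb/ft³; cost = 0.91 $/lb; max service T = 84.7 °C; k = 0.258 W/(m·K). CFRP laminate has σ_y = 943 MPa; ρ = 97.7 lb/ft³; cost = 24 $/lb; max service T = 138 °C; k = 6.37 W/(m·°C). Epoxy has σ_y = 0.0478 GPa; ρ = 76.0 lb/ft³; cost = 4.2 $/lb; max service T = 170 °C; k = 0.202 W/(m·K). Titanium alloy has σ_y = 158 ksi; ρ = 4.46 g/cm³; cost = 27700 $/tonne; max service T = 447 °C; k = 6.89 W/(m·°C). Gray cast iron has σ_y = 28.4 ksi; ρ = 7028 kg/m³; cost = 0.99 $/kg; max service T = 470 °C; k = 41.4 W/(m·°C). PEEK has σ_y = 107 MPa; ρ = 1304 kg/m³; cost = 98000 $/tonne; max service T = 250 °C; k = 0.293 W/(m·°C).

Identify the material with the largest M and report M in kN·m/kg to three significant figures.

Screen on constraints: cost ≤ 75 $/kg; max service T ≥ 348 °C; k ≥ 0.275 W/(m·K). Survivors: titanium alloy, gray cast iron.
Putting every candidate on a common basis:
  titanium alloy: σ_y = 1089 MPa, ρ = 4460 kg/m³
  gray cast iron: σ_y = 195.8 MPa, ρ = 7028 kg/m³
  titanium alloy: M = 244 kN·m/kg
  gray cast iron: M = 27.9 kN·m/kg
Titanium alloy ranks first.

titanium alloy, M = 244 kN·m/kg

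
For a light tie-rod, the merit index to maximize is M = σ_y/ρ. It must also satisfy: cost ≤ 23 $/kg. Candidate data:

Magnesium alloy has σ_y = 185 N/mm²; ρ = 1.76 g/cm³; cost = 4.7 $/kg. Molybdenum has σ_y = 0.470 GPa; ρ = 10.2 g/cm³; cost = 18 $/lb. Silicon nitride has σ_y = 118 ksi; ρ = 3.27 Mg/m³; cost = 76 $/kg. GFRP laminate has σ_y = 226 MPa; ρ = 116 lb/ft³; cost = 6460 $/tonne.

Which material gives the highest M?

Screen on constraints: cost ≤ 23 $/kg. Survivors: magnesium alloy, GFRP laminate.
Normalizing units and computing the index:
  magnesium alloy: σ_y = 185.0 MPa, ρ = 1760 kg/m³
  GFRP laminate: σ_y = 226.0 MPa, ρ = 1858 kg/m³
  GFRP laminate: M = 122 kN·m/kg
  magnesium alloy: M = 105 kN·m/kg
The maximum is for GFRP laminate.

GFRP laminate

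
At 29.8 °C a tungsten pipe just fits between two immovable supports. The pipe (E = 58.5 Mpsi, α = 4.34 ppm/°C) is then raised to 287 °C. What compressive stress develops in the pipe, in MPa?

E = 58.5 Mpsi = 403.3 GPa.
ΔT = 257.2 K. Constrained thermal stress σ = E·α·ΔT = 403.3×10³ MPa × 4.34×10⁻⁶ × 257.2 = 450 MPa (compressive).

450 MPa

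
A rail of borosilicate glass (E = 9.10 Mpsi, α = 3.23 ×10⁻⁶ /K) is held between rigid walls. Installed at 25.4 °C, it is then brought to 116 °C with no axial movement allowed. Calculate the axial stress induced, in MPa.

E = 9.10 Mpsi = 62.74 GPa.
ΔT = 90.60 K. Constrained thermal stress σ = E·α·ΔT = 62.74×10³ MPa × 3.23×10⁻⁶ × 90.60 = 18.4 MPa (compressive).

18.4 MPa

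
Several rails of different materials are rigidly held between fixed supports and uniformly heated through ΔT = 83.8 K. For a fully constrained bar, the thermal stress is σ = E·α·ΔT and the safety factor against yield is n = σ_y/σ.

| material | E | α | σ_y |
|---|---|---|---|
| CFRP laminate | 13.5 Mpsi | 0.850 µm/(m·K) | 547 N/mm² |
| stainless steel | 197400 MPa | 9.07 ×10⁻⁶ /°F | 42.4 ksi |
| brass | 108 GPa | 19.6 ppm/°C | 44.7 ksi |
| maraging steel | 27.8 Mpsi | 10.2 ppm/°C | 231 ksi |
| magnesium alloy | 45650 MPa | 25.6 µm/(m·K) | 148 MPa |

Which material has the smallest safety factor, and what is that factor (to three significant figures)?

stainless steel, n = 1.08

Per material, after unit conversion:
  CFRP laminate: E = 93.08, α = 0.850, σ_y = 547.0 → σ = 6.63 MPa, n = 82.5
  stainless steel: E = 197.4, α = 16.3, σ_y = 292.3 → σ = 270 MPa, n = 1.08
  brass: E = 108.0, α = 19.6, σ_y = 308.2 → σ = 177 MPa, n = 1.74
  maraging steel: E = 191.7, α = 10.2, σ_y = 1593 → σ = 164 MPa, n = 9.72
  magnesium alloy: E = 45.65, α = 25.6, σ_y = 148.0 → σ = 97.9 MPa, n = 1.51
The minimum is stainless steel at n = 1.08.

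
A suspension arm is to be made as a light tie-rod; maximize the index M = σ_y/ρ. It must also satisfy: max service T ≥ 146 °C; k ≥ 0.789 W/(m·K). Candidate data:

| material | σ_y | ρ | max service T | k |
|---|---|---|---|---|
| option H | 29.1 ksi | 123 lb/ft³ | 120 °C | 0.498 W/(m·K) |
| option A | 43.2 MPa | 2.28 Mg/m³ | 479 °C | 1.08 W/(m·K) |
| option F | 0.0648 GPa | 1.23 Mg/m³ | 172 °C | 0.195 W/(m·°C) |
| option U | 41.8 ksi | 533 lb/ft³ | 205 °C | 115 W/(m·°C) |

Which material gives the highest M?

option U

Screen on constraints: max service T ≥ 146 °C; k ≥ 0.789 W/(m·K). Survivors: option A, option U.
After converting to SI:
  option A: σ_y = 43.20 MPa, ρ = 2280 kg/m³
  option U: σ_y = 288.2 MPa, ρ = 8538 kg/m³
  option U: M = 33.8 kN·m/kg
  option A: M = 18.9 kN·m/kg
Option U ranks first.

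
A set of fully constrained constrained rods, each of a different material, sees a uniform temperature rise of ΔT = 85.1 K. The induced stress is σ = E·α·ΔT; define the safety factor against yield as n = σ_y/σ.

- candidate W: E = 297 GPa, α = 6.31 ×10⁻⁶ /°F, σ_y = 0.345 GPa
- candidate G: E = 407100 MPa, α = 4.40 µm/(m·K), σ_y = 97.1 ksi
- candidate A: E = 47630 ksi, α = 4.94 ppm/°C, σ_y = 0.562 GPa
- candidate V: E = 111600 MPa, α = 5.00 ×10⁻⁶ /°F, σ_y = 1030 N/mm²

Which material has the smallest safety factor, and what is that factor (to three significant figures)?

candidate W, n = 1.20

In consistent units (E in GPa, α in ×10⁻⁶/K, σ_y in MPa):
  candidate W: E = 297.0, α = 11.4, σ_y = 345.0 → σ = 287 MPa, n = 1.20
  candidate G: E = 407.1, α = 4.40, σ_y = 669.5 → σ = 152 MPa, n = 4.39
  candidate A: E = 328.4, α = 4.94, σ_y = 562.0 → σ = 138 MPa, n = 4.07
  candidate V: E = 111.6, α = 9.00, σ_y = 1030 → σ = 85.5 MPa, n = 12.1
Smallest n: candidate W with n = 1.20.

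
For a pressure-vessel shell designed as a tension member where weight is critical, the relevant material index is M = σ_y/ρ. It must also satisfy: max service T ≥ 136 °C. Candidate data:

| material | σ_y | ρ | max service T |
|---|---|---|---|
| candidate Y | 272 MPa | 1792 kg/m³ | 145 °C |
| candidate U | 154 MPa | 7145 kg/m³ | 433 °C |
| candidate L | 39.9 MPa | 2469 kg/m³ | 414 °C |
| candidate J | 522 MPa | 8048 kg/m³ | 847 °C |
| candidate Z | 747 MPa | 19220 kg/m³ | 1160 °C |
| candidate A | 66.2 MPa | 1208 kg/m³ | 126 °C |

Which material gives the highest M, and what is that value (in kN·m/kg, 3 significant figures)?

Screen on constraints: max service T ≥ 136 °C. Survivors: candidate Y, candidate U, candidate L, candidate J, candidate Z.
Evaluate M for each candidate:
  candidate Y: M = 152 kN·m/kg
  candidate J: M = 64.9 kN·m/kg
  candidate Z: M = 38.9 kN·m/kg
  candidate U: M = 21.6 kN·m/kg
  candidate L: M = 16.2 kN·m/kg
The maximum is for candidate Y.

candidate Y, M = 152 kN·m/kg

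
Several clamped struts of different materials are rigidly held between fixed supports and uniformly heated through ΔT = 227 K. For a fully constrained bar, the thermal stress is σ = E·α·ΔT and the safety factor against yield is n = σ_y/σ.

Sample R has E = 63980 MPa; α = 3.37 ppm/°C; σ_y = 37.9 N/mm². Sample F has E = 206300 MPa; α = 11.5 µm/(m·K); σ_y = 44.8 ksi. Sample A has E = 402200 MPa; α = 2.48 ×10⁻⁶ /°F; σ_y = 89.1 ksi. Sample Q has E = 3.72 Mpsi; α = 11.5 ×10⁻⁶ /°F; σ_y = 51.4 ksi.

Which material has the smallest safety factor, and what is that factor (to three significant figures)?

With everything in SI (GPa, ×10⁻⁶/K, MPa):
  sample R: E = 63.98, α = 3.37, σ_y = 37.90 → σ = 48.9 MPa, n = 0.774
  sample F: E = 206.3, α = 11.5, σ_y = 308.9 → σ = 539 MPa, n = 0.574
  sample A: E = 402.2, α = 4.46, σ_y = 614.3 → σ = 408 MPa, n = 1.51
  sample Q: E = 25.65, α = 20.7, σ_y = 354.4 → σ = 121 MPa, n = 2.94
Sample F has the lowest safety factor, n = 0.574.

sample F, n = 0.574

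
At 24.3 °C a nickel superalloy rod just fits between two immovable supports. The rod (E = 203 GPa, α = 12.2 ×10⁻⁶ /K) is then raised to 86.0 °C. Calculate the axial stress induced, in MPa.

153 MPa

ΔT = 61.70 K. Constrained thermal stress σ = E·α·ΔT = 203.0×10³ MPa × 12.2×10⁻⁶ × 61.70 = 153 MPa (compressive).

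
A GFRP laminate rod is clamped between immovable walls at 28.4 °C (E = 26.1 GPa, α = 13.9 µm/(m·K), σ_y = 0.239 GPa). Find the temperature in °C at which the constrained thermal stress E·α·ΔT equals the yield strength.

687 °C

σ_y = 0.239 GPa = 239.0 MPa.
E·α·ΔT = 239.0 MPa ⇒ ΔT = 239.0 / (26.10×10³ × 13.9×10⁻⁶) = 658.8 K.
T = 28.4 + 658.8 = 687.2 °C.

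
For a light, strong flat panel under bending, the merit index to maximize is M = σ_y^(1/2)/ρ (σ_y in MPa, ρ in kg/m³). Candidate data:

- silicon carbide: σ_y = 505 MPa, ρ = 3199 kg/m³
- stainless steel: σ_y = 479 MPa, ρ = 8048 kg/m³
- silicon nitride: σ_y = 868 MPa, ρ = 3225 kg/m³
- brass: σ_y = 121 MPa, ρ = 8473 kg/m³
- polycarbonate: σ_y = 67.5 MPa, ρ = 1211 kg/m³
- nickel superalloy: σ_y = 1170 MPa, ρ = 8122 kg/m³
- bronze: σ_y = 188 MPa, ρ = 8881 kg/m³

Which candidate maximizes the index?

silicon nitride

Per-candidate index values:
  silicon nitride: M = 9.14×10⁻³
  silicon carbide: M = 7.02×10⁻³
  polycarbonate: M = 6.78×10⁻³
  nickel superalloy: M = 4.21×10⁻³
  stainless steel: M = 2.72×10⁻³
  bronze: M = 1.54×10⁻³
  brass: M = 1.30×10⁻³
Silicon nitride ranks first.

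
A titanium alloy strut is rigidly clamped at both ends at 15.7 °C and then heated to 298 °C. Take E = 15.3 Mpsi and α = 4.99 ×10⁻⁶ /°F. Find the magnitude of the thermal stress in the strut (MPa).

E = 15.3 Mpsi = 105.5 GPa.
α = 4.99×10⁻⁶/°F × 9/5 = 8.98×10⁻⁶/K.
ΔT = 282.3 K. Constrained thermal stress σ = E·α·ΔT = 105.5×10³ MPa × 8.98×10⁻⁶ × 282.3 = 267 MPa (compressive).

267 MPa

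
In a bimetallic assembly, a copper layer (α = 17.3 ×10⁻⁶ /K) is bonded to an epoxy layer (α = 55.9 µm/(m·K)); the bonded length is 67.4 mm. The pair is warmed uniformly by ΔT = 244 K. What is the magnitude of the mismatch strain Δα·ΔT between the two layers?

9.42×10⁻³

Δα = |17.3 − 55.9|×10⁻⁶/K = 38.6×10⁻⁶/K.
Mismatch strain = Δα·ΔT = 38.6×10⁻⁶ × 244.0 = 9.42×10⁻³.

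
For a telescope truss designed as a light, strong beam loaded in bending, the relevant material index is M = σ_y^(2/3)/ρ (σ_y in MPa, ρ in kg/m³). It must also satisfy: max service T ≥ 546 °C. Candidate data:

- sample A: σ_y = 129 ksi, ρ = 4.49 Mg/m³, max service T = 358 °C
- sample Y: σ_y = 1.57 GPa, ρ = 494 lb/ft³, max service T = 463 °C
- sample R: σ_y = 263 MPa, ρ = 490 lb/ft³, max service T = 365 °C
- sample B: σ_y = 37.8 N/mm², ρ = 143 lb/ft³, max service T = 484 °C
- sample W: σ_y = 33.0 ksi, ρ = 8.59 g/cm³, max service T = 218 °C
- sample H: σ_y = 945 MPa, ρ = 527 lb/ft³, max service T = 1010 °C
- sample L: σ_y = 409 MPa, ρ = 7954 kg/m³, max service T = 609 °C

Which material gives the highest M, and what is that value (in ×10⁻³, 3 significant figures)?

Screen on constraints: max service T ≥ 546 °C. Survivors: sample H, sample L.
Normalizing units and computing the index:
  sample H: σ_y = 945.0 MPa, ρ = 8442 kg/m³
  sample L: σ_y = 409.0 MPa, ρ = 7954 kg/m³
  sample H: M = 11.4×10⁻³
  sample L: M = 6.93×10⁻³
The maximum is for sample H.

sample H, M = 11.4×10⁻³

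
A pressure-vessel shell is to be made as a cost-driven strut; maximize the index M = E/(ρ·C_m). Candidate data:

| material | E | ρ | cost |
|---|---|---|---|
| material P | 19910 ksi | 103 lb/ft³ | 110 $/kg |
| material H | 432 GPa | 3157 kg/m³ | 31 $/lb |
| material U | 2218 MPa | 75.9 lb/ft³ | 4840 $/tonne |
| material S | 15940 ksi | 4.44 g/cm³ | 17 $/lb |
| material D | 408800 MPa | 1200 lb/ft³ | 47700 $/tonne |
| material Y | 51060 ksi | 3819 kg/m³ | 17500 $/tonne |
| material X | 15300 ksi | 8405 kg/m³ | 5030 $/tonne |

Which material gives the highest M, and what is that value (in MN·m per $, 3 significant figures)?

In SI units:
  material P: E = 137.3 GPa, ρ = 1650 kg/m³, cost = 110.0 $/kg
  material H: E = 432.0 GPa, ρ = 3157 kg/m³, cost = 68.34 $/kg
  material U: E = 2.218 GPa, ρ = 1216 kg/m³, cost = 4.840 $/kg
  material S: E = 109.9 GPa, ρ = 4440 kg/m³, cost = 37.48 $/kg
  material D: E = 408.8 GPa, ρ = 19220 kg/m³, cost = 47.70 $/kg
  material Y: E = 352.0 GPa, ρ = 3819 kg/m³, cost = 17.50 $/kg
  material X: E = 105.5 GPa, ρ = 8405 kg/m³, cost = 5.030 $/kg
  material Y: M = 5.27 MN·m per $
  material X: M = 2.50 MN·m per $
  material H: M = 2.00 MN·m per $
  material P: M = 0.756 MN·m per $
  material S: M = 0.660 MN·m per $
  material D: M = 0.446 MN·m per $
  material U: M = 0.377 MN·m per $
Material Y ranks first.

material Y, M = 5.27 MN·m per $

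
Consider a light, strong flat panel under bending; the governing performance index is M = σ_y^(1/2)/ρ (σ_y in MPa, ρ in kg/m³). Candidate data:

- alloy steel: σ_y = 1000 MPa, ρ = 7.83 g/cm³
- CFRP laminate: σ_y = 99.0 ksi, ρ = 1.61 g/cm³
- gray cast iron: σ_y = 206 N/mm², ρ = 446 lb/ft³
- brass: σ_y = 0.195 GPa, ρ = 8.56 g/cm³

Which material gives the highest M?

Convert each candidate to consistent units, then evaluate M:
  alloy steel: σ_y = 1000 MPa, ρ = 7830 kg/m³
  CFRP laminate: σ_y = 682.6 MPa, ρ = 1610 kg/m³
  gray cast iron: σ_y = 206.0 MPa, ρ = 7144 kg/m³
  brass: σ_y = 195.0 MPa, ρ = 8560 kg/m³
  CFRP laminate: M = 16.2×10⁻³
  alloy steel: M = 4.04×10⁻³
  gray cast iron: M = 2.01×10⁻³
  brass: M = 1.63×10⁻³
CFRP laminate has the largest M.

CFRP laminate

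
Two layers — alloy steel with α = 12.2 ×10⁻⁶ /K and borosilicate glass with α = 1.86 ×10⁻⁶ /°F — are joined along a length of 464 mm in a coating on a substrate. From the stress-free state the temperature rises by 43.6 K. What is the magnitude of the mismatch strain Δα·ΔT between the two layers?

borosilicate glass: α = 1.86×10⁻⁶/°F × 9/5 = 3.35×10⁻⁶/K.
Δα = |12.2 − 3.35|×10⁻⁶/K = 8.85×10⁻⁶/K.
Mismatch strain = Δα·ΔT = 8.85×10⁻⁶ × 43.6 = 3.86×10⁻⁴.

3.86×10⁻⁴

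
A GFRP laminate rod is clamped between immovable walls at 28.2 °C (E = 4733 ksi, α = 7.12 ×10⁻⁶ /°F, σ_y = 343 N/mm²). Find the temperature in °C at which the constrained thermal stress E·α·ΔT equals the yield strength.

E = 4733 ksi = 32.63 GPa.
α = 7.12×10⁻⁶/°F × 9/5 = 12.8×10⁻⁶/K.
σ_y = 343 N/mm² = 343.0 MPa.
E·α·ΔT = 343.0 MPa ⇒ ΔT = 343.0 / (32.63×10³ × 12.8×10⁻⁶) = 820.1 K.
T = 28.2 + 820.1 = 848.3 °C.

848 °C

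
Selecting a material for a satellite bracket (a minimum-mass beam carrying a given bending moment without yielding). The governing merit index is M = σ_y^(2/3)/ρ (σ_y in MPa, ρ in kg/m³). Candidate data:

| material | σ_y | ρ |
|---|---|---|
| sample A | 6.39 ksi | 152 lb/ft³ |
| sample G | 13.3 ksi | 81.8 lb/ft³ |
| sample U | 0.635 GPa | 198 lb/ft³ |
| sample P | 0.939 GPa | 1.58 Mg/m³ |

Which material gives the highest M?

Putting every candidate on a common basis:
  sample A: σ_y = 44.06 MPa, ρ = 2435 kg/m³
  sample G: σ_y = 91.70 MPa, ρ = 1310 kg/m³
  sample U: σ_y = 635.0 MPa, ρ = 3172 kg/m³
  sample P: σ_y = 939.0 MPa, ρ = 1580 kg/m³
  sample P: M = 60.7×10⁻³
  sample U: M = 23.3×10⁻³
  sample G: M = 15.5×10⁻³
  sample A: M = 5.12×10⁻³
Sample P ranks first.

sample P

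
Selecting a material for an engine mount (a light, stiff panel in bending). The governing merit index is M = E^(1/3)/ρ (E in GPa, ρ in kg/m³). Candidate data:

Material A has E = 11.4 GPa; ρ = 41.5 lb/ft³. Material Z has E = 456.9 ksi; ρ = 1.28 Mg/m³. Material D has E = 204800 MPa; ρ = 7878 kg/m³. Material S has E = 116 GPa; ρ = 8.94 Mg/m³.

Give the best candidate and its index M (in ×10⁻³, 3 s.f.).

Normalizing units and computing the index:
  material A: E = 11.40 GPa, ρ = 664.8 kg/m³
  material Z: E = 3.150 GPa, ρ = 1280 kg/m³
  material D: E = 204.8 GPa, ρ = 7878 kg/m³
  material S: E = 116.0 GPa, ρ = 8940 kg/m³
  material A: M = 3.39×10⁻³
  material Z: M = 1.15×10⁻³
  material D: M = 0.748×10⁻³
  material S: M = 0.546×10⁻³
Highest index: material A.

material A, M = 3.39×10⁻³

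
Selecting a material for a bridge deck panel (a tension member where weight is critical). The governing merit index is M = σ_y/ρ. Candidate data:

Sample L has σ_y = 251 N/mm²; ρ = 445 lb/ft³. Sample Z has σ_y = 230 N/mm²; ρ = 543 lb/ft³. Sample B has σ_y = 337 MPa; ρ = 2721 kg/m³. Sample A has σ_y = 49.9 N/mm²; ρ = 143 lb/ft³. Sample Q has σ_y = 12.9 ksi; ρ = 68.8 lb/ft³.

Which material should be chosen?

sample B

Putting every candidate on a common basis:
  sample L: σ_y = 251.0 MPa, ρ = 7128 kg/m³
  sample Z: σ_y = 230.0 MPa, ρ = 8698 kg/m³
  sample B: σ_y = 337.0 MPa, ρ = 2721 kg/m³
  sample A: σ_y = 49.90 MPa, ρ = 2291 kg/m³
  sample Q: σ_y = 88.94 MPa, ρ = 1102 kg/m³
  sample B: M = 124 kN·m/kg
  sample Q: M = 80.7 kN·m/kg
  sample L: M = 35.2 kN·m/kg
  sample Z: M = 26.4 kN·m/kg
  sample A: M = 21.8 kN·m/kg
Highest index: sample B.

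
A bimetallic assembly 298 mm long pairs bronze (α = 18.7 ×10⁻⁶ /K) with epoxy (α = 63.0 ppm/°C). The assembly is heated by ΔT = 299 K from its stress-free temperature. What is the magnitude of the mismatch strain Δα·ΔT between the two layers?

0.0132

Δα = |18.7 − 63.0|×10⁻⁶/K = 44.3×10⁻⁶/K.
Mismatch strain = Δα·ΔT = 44.3×10⁻⁶ × 299.0 = 0.0132.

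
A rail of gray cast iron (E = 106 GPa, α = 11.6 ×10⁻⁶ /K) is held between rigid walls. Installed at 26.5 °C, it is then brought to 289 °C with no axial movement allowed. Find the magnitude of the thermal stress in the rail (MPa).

ΔT = 262.5 K. Constrained thermal stress σ = E·α·ΔT = 106.0×10³ MPa × 11.6×10⁻⁶ × 262.5 = 323 MPa (compressive).

323 MPa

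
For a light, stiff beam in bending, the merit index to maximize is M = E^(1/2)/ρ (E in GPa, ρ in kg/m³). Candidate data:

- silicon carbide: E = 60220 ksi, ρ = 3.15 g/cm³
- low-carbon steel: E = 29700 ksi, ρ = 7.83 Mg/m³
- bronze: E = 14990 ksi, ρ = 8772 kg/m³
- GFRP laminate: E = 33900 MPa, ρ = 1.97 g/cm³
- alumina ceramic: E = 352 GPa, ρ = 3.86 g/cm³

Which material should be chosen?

silicon carbide

Convert each candidate to consistent units, then evaluate M:
  silicon carbide: E = 415.2 GPa, ρ = 3150 kg/m³
  low-carbon steel: E = 204.8 GPa, ρ = 7830 kg/m³
  bronze: E = 103.4 GPa, ρ = 8772 kg/m³
  GFRP laminate: E = 33.90 GPa, ρ = 1970 kg/m³
  alumina ceramic: E = 352.0 GPa, ρ = 3860 kg/m³
  silicon carbide: M = 6.47×10⁻³
  alumina ceramic: M = 4.86×10⁻³
  GFRP laminate: M = 2.96×10⁻³
  low-carbon steel: M = 1.83×10⁻³
  bronze: M = 1.16×10⁻³
Highest index: silicon carbide.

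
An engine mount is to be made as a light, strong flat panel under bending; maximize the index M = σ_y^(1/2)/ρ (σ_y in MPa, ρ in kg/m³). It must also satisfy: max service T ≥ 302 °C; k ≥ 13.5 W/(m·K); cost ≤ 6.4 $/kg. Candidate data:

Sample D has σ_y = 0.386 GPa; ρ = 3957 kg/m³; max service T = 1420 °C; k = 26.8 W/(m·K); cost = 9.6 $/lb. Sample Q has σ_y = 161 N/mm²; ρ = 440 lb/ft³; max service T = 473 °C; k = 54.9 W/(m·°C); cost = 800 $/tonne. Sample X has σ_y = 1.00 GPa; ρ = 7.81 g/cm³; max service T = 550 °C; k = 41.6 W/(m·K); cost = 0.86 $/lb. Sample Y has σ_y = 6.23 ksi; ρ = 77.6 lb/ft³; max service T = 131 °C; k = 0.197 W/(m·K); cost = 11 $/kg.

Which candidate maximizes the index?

Screen on constraints: max service T ≥ 302 °C; k ≥ 13.5 W/(m·K); cost ≤ 6.4 $/kg. Survivors: sample Q, sample X.
After converting to SI:
  sample Q: σ_y = 161.0 MPa, ρ = 7048 kg/m³
  sample X: σ_y = 1000 MPa, ρ = 7810 kg/m³
  sample X: M = 4.05×10⁻³
  sample Q: M = 1.80×10⁻³
The maximum is for sample X.

sample X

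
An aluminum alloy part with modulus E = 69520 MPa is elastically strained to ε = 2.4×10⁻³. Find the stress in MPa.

E = 69520 MPa = 69.52 GPa.
σ = E·ε = 69520 MPa × 2.4×10⁻³ = 167 MPa.

167 MPa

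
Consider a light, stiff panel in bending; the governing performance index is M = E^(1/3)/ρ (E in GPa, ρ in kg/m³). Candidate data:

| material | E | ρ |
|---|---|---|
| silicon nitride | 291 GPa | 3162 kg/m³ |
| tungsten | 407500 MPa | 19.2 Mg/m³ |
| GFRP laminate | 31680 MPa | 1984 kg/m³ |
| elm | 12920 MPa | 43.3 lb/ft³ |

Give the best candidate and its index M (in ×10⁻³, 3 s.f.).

Convert each candidate to consistent units, then evaluate M:
  silicon nitride: E = 291.0 GPa, ρ = 3162 kg/m³
  tungsten: E = 407.5 GPa, ρ = 19200 kg/m³
  GFRP laminate: E = 31.68 GPa, ρ = 1984 kg/m³
  elm: E = 12.92 GPa, ρ = 693.6 kg/m³
  elm: M = 3.38×10⁻³
  silicon nitride: M = 2.10×10⁻³
  GFRP laminate: M = 1.59×10⁻³
  tungsten: M = 0.386×10⁻³
Elm ranks first.

elm, M = 3.38×10⁻³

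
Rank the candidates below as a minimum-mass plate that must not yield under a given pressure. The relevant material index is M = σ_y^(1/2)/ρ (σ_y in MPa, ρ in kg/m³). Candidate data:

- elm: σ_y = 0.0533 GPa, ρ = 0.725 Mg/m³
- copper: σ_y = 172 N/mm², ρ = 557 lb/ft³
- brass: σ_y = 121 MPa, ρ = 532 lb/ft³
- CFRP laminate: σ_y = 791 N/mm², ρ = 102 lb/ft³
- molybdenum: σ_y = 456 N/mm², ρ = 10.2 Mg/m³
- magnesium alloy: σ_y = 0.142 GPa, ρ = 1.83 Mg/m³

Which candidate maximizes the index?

CFRP laminate

In SI units:
  elm: σ_y = 53.30 MPa, ρ = 725.0 kg/m³
  copper: σ_y = 172.0 MPa, ρ = 8922 kg/m³
  brass: σ_y = 121.0 MPa, ρ = 8522 kg/m³
  CFRP laminate: σ_y = 791.0 MPa, ρ = 1634 kg/m³
  molybdenum: σ_y = 456.0 MPa, ρ = 10200 kg/m³
  magnesium alloy: σ_y = 142.0 MPa, ρ = 1830 kg/m³
  CFRP laminate: M = 17.2×10⁻³
  elm: M = 10.1×10⁻³
  magnesium alloy: M = 6.51×10⁻³
  molybdenum: M = 2.09×10⁻³
  copper: M = 1.47×10⁻³
  brass: M = 1.29×10⁻³
CFRP laminate ranks first.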